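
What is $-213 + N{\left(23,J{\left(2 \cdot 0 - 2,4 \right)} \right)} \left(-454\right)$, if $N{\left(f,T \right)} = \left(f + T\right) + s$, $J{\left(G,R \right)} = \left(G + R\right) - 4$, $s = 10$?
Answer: $-14287$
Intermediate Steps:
$J{\left(G,R \right)} = -4 + G + R$
$N{\left(f,T \right)} = 10 + T + f$ ($N{\left(f,T \right)} = \left(f + T\right) + 10 = \left(T + f\right) + 10 = 10 + T + f$)
$-213 + N{\left(23,J{\left(2 \cdot 0 - 2,4 \right)} \right)} \left(-454\right) = -213 + \left(10 + \left(-4 + \left(2 \cdot 0 - 2\right) + 4\right) + 23\right) \left(-454\right) = -213 + \left(10 + \left(-4 + \left(0 - 2\right) + 4\right) + 23\right) \left(-454\right) = -213 + \left(10 - 2 + 23\right) \left(-454\right) = -213 + 31 \left(-454\right) = -213 - 14074 = -14287$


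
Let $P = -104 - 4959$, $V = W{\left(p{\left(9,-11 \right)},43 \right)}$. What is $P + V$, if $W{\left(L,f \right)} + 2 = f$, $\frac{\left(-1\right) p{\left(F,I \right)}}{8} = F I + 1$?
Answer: $-5022$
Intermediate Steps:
$p{\left(F,I \right)} = -8 - 8 F I$ ($p{\left(F,I \right)} = - 8 \left(F I + 1\right) = - 8 \left(1 + F I\right) = -8 - 8 F I$)
$W{\left(L,f \right)} = -2 + f$
$V = 41$ ($V = -2 + 43 = 41$)
$P = -5063$ ($P = -104 - 4959 = -5063$)
$P + V = -5063 + 41 = -5022$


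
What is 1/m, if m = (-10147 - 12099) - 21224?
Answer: -1/43470 ≈ -2.3004e-5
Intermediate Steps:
m = -43470 (m = -22246 - 21224 = -43470)
1/m = 1/(-43470) = -1/43470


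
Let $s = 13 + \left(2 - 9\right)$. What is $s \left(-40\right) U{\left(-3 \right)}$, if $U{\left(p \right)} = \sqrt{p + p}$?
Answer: $- 240 i \sqrt{6} \approx - 587.88 i$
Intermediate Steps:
$U{\left(p \right)} = \sqrt{2} \sqrt{p}$ ($U{\left(p \right)} = \sqrt{2 p} = \sqrt{2} \sqrt{p}$)
$s = 6$ ($s = 13 + \left(2 - 9\right) = 13 - 7 = 6$)
$s \left(-40\right) U{\left(-3 \right)} = 6 \left(-40\right) \sqrt{2} \sqrt{-3} = - 240 \sqrt{2} i \sqrt{3} = - 240 i \sqrt{6}$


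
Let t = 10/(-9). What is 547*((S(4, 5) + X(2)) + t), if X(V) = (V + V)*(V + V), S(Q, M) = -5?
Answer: 48683/9 ≈ 5409.2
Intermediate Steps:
X(V) = 4*V² (X(V) = (2*V)*(2*V) = 4*V²)
t = -10/9 (t = 10*(-⅑) = -10/9 ≈ -1.1111)
547*((S(4, 5) + X(2)) + t) = 547*((-5 + 4*2²) - 10/9) = 547*((-5 + 4*4) - 10/9) = 547*((-5 + 16) - 10/9) = 547*(11 - 10/9) = 547*(89/9) = 48683/9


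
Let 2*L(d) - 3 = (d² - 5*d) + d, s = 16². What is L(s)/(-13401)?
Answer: -21505/8934 ≈ -2.4071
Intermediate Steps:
s = 256
L(d) = 3/2 + d²/2 - 2*d (L(d) = 3/2 + ((d² - 5*d) + d)/2 = 3/2 + (d² - 4*d)/2 = 3/2 + (d²/2 - 2*d) = 3/2 + d²/2 - 2*d)
L(s)/(-13401) = (3/2 + (½)*256² - 2*256)/(-13401) = (3/2 + (½)*65536 - 512)*(-1/13401) = (3/2 + 32768 - 512)*(-1/13401) = (64515/2)*(-1/13401) = -21505/8934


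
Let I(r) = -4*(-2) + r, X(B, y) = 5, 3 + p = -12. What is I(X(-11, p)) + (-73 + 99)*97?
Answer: 2535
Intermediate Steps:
p = -15 (p = -3 - 12 = -15)
I(r) = 8 + r
I(X(-11, p)) + (-73 + 99)*97 = (8 + 5) + (-73 + 99)*97 = 13 + 26*97 = 13 + 2522 = 2535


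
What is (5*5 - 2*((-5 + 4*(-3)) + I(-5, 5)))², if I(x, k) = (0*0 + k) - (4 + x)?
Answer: 2209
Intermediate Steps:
I(x, k) = -4 + k - x (I(x, k) = (0 + k) + (-4 - x) = k + (-4 - x) = -4 + k - x)
(5*5 - 2*((-5 + 4*(-3)) + I(-5, 5)))² = (5*5 - 2*((-5 + 4*(-3)) + (-4 + 5 - 1*(-5))))² = (25 - 2*((-5 - 12) + (-4 + 5 + 5)))² = (25 - 2*(-17 + 6))² = (25 - 2*(-11))² = (25 + 22)² = 47² = 2209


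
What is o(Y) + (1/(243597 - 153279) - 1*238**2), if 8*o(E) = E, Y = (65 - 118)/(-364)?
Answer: -7448853990269/131503008 ≈ -56644.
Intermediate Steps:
Y = 53/364 (Y = -53*(-1/364) = 53/364 ≈ 0.14560)
o(E) = E/8
o(Y) + (1/(243597 - 153279) - 1*238**2) = (1/8)*(53/364) + (1/(243597 - 153279) - 1*238**2) = 53/2912 + (1/90318 - 1*56644) = 53/2912 + (1/90318 - 56644) = 53/2912 - 5115972791/90318 = -7448853990269/131503008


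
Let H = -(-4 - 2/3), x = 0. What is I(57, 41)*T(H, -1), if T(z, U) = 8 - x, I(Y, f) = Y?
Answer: 456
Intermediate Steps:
H = 14/3 (H = -(-4 - 2*⅓) = -(-4 - ⅔) = -1*(-14/3) = 14/3 ≈ 4.6667)
T(z, U) = 8 (T(z, U) = 8 - 1*0 = 8 + 0 = 8)
I(57, 41)*T(H, -1) = 57*8 = 456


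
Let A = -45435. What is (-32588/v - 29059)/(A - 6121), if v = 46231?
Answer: 1343459217/2383485436 ≈ 0.56365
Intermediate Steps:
(-32588/v - 29059)/(A - 6121) = (-32588/46231 - 29059)/(-45435 - 6121) = (-32588*1/46231 - 29059)/(-51556) = (-32588/46231 - 29059)*(-1/51556) = -1343459217/46231*(-1/51556) = 1343459217/2383485436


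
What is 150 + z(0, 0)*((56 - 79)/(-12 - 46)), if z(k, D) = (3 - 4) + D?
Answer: 8677/58 ≈ 149.60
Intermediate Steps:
z(k, D) = -1 + D
150 + z(0, 0)*((56 - 79)/(-12 - 46)) = 150 + (-1 + 0)*((56 - 79)/(-12 - 46)) = 150 - (-23)/(-58) = 150 - (-23)*(-1)/58 = 150 - 1*23/58 = 150 - 23/58 = 8677/58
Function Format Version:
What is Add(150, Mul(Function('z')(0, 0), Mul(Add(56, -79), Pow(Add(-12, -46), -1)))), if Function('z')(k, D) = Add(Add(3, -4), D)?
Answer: Rational(8677, 58) ≈ 149.60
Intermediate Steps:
Function('z')(k, D) = Add(-1, D)
Add(150, Mul(Function('z')(0, 0), Mul(Add(56, -79), Pow(Add(-12, -46), -1)))) = Add(150, Mul(Add(-1, 0), Mul(Add(56, -79), Pow(Add(-12, -46), -1)))) = Add(150, Mul(-1, Mul(-23, Pow(-58, -1)))) = Add(150, Mul(-1, Mul(-23, Rational(-1, 58)))) = Add(150, Mul(-1, Rational(23, 58))) = Add(150, Rational(-23, 58)) = Rational(8677, 58)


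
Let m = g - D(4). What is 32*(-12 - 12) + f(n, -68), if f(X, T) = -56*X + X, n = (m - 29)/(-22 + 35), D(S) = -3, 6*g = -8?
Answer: -25442/39 ≈ -652.36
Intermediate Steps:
g = -4/3 (g = (1/6)*(-8) = -4/3 ≈ -1.3333)
m = 5/3 (m = -4/3 - 1*(-3) = -4/3 + 3 = 5/3 ≈ 1.6667)
n = -82/39 (n = (5/3 - 29)/(-22 + 35) = -82/3/13 = -82/3*1/13 = -82/39 ≈ -2.1026)
f(X, T) = -55*X
32*(-12 - 12) + f(n, -68) = 32*(-12 - 12) - 55*(-82/39) = 32*(-24) + 4510/39 = -768 + 4510/39 = -25442/39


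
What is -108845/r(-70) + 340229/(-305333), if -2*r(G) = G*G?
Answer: 925725981/21373310 ≈ 43.312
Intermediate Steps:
r(G) = -G²/2 (r(G) = -G*G/2 = -G²/2)
-108845/r(-70) + 340229/(-305333) = -108845/((-½*(-70)²)) + 340229/(-305333) = -108845/((-½*4900)) + 340229*(-1/305333) = -108845/(-2450) - 340229/305333 = -108845*(-1/2450) - 340229/305333 = 21769/490 - 340229/305333 = 925725981/21373310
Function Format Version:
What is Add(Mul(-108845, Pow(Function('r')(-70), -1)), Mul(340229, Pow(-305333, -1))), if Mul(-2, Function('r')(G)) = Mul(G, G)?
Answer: Rational(925725981, 21373310) ≈ 43.312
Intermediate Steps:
Function('r')(G) = Mul(Rational(-1, 2), Pow(G, 2)) (Function('r')(G) = Mul(Rational(-1, 2), Mul(G, G)) = Mul(Rational(-1, 2), Pow(G, 2)))
Add(Mul(-108845, Pow(Function('r')(-70), -1)), Mul(340229, Pow(-305333, -1))) = Add(Mul(-108845, Pow(Mul(Rational(-1, 2), Pow(-70, 2)), -1)), Mul(340229, Pow(-305333, -1))) = Add(Mul(-108845, Pow(Mul(Rational(-1, 2), 4900), -1)), Mul(340229, Rational(-1, 305333))) = Add(Mul(-108845, Pow(-2450, -1)), Rational(-340229, 305333)) = Add(Mul(-108845, Rational(-1, 2450)), Rational(-340229, 305333)) = Add(Rational(21769, 490), Rational(-340229, 305333)) = Rational(925725981, 21373310)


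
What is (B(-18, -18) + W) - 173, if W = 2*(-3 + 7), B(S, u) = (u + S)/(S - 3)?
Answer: -1143/7 ≈ -163.29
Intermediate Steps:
B(S, u) = (S + u)/(-3 + S)
W = 8 (W = 2*4 = 8)
(B(-18, -18) + W) - 173 = ((-18 - 18)/(-3 - 18) + 8) - 173 = (-36/(-21) + 8) - 173 = (-1/21*(-36) + 8) - 173 = (12/7 + 8) - 173 = 68/7 - 173 = -1143/7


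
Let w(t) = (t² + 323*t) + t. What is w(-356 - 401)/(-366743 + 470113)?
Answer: 327781/103370 ≈ 3.1709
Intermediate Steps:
w(t) = t² + 324*t
w(-356 - 401)/(-366743 + 470113) = ((-356 - 401)*(324 + (-356 - 401)))/(-366743 + 470113) = -757*(324 - 757)/103370 = -757*(-433)*(1/103370) = 327781*(1/103370) = 327781/103370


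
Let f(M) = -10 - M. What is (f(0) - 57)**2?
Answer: 4489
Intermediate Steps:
(f(0) - 57)**2 = ((-10 - 1*0) - 57)**2 = ((-10 + 0) - 57)**2 = (-10 - 57)**2 = (-67)**2 = 4489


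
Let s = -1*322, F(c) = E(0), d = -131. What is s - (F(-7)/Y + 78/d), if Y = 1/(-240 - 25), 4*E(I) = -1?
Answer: -203131/524 ≈ -387.65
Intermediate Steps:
E(I) = -¼ (E(I) = (¼)*(-1) = -¼)
F(c) = -¼
Y = -1/265 (Y = 1/(-265) = -1/265 ≈ -0.0037736)
s = -322
s - (F(-7)/Y + 78/d) = -322 - (-1/(4*(-1/265)) + 78/(-131)) = -322 - (-¼*(-265) + 78*(-1/131)) = -322 - (265/4 - 78/131) = -322 - 1*34403/524 = -322 - 34403/524 = -203131/524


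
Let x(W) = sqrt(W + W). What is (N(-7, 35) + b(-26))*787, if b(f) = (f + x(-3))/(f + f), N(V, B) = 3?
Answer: 5509/2 - 787*I*sqrt(6)/52 ≈ 2754.5 - 37.072*I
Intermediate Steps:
x(W) = sqrt(2)*sqrt(W) (x(W) = sqrt(2*W) = sqrt(2)*sqrt(W))
b(f) = (f + I*sqrt(6))/(2*f) (b(f) = (f + sqrt(2)*sqrt(-3))/(f + f) = (f + sqrt(2)*(I*sqrt(3)))/((2*f)) = (f + I*sqrt(6))*(1/(2*f)) = (f + I*sqrt(6))/(2*f))
(N(-7, 35) + b(-26))*787 = (3 + (1/2)*(-26 + I*sqrt(6))/(-26))*787 = (3 + (1/2)*(-1/26)*(-26 + I*sqrt(6)))*787 = (3 + (1/2 - I*sqrt(6)/52))*787 = (7/2 - I*sqrt(6)/52)*787 = 5509/2 - 787*I*sqrt(6)/52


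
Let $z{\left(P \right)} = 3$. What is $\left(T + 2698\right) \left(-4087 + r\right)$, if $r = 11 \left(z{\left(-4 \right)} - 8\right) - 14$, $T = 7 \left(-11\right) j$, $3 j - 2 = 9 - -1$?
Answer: $-9932840$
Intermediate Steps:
$j = 4$ ($j = \frac{2}{3} + \frac{9 - -1}{3} = \frac{2}{3} + \frac{9 + 1}{3} = \frac{2}{3} + \frac{1}{3} \cdot 10 = \frac{2}{3} + \frac{10}{3} = 4$)
$T = -308$ ($T = 7 \left(-11\right) 4 = \left(-77\right) 4 = -308$)
$r = -69$ ($r = 11 \left(3 - 8\right) - 14 = 11 \left(-5\right) - 14 = -55 - 14 = -69$)
$\left(T + 2698\right) \left(-4087 + r\right) = \left(-308 + 2698\right) \left(-4087 - 69\right) = 2390 \left(-4156\right) = -9932840$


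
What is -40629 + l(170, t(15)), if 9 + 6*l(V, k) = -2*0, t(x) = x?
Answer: -81261/2 ≈ -40631.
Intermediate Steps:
l(V, k) = -3/2 (l(V, k) = -3/2 + (-2*0)/6 = -3/2 + (⅙)*0 = -3/2 + 0 = -3/2)
-40629 + l(170, t(15)) = -40629 - 3/2 = -81261/2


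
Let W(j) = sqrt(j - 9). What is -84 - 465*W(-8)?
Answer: -84 - 465*I*sqrt(17) ≈ -84.0 - 1917.2*I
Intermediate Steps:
W(j) = sqrt(-9 + j)
-84 - 465*W(-8) = -84 - 465*sqrt(-9 - 8) = -84 - 465*I*sqrt(17)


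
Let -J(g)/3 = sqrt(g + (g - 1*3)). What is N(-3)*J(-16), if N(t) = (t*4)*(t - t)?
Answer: 0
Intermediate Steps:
J(g) = -3*sqrt(-3 + 2*g) (J(g) = -3*sqrt(g + (g - 1*3)) = -3*sqrt(g + (g - 3)) = -3*sqrt(g + (-3 + g)) = -3*sqrt(-3 + 2*g))
N(t) = 0 (N(t) = (4*t)*0 = 0)
N(-3)*J(-16) = 0*(-3*sqrt(-3 + 2*(-16))) = 0*(-3*sqrt(-3 - 32)) = 0*(-3*I*sqrt(35)) = 0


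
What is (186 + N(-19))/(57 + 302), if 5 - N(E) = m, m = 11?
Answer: 180/359 ≈ 0.50139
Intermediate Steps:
N(E) = -6 (N(E) = 5 - 1*11 = 5 - 11 = -6)
(186 + N(-19))/(57 + 302) = (186 - 6)/(57 + 302) = 180/359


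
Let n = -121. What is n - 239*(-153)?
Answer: 36446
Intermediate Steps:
n - 239*(-153) = -121 - 239*(-153) = -121 + 36567 = 36446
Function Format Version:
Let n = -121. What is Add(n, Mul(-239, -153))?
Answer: 36446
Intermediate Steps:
Add(n, Mul(-239, -153)) = Add(-121, Mul(-239, -153)) = Add(-121, 36567) = 36446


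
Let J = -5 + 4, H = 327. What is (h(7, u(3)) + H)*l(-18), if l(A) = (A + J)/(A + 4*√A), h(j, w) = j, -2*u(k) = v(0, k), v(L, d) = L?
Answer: 3173/17 + 6346*I*√2/51 ≈ 186.65 + 175.97*I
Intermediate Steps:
u(k) = 0 (u(k) = -½*0 = 0)
J = -1
l(A) = (-1 + A)/(A + 4*√A) (l(A) = (A - 1)/(A + 4*√A) = (-1 + A)/(A + 4*√A))
(h(7, u(3)) + H)*l(-18) = (7 + 327)*((-1 - 18)/(-18 + 4*√(-18))) = 334*(-19/(-18 + 4*(3*I*√2))) = 334*(-19/(-18 + 12*I*√2)) = -6346/(-18 + 12*I*√2)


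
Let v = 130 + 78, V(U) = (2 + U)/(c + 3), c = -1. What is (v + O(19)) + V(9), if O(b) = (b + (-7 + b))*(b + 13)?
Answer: 2411/2 ≈ 1205.5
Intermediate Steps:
V(U) = 1 + U/2 (V(U) = (2 + U)/(-1 + 3) = (2 + U)/2 = (2 + U)*(1/2) = 1 + U/2)
v = 208
O(b) = (-7 + 2*b)*(13 + b)
(v + O(19)) + V(9) = (208 + (-91 + 2*19**2 + 19*19)) + (1 + (1/2)*9) = (208 + (-91 + 2*361 + 361)) + (1 + 9/2) = (208 + (-91 + 722 + 361)) + 11/2 = (208 + 992) + 11/2 = 1200 + 11/2 = 2411/2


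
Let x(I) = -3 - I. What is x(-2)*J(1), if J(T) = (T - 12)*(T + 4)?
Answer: 55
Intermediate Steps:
J(T) = (-12 + T)*(4 + T)
x(-2)*J(1) = (-3 - 1*(-2))*(-48 + 1² - 8*1) = (-3 + 2)*(-48 + 1 - 8) = -1*(-55) = 55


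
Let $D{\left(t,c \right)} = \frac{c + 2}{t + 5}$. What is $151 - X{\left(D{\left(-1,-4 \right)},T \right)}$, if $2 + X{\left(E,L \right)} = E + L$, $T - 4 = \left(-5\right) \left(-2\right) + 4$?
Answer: $\frac{271}{2} \approx 135.5$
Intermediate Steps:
$D{\left(t,c \right)} = \frac{2 + c}{5 + t}$
$T = 18$ ($T = 4 + \left(\left(-5\right) \left(-2\right) + 4\right) = 4 + \left(10 + 4\right) = 4 + 14 = 18$)
$X{\left(E,L \right)} = -2 + E + L$ ($X{\left(E,L \right)} = -2 + \left(E + L\right) = -2 + E + L$)
$151 - X{\left(D{\left(-1,-4 \right)},T \right)} = 151 - \left(-2 + \frac{2 - 4}{5 - 1} + 18\right) = 151 - \left(-2 + \frac{1}{4} \left(-2\right) + 18\right) = 151 - \left(-2 - \frac{1}{2} + 18\right) = 151 - \frac{31}{2} = \frac{271}{2}$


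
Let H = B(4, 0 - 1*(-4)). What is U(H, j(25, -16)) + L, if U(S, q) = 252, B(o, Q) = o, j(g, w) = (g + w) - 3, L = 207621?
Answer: 207873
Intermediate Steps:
j(g, w) = -3 + g + w
H = 4
U(H, j(25, -16)) + L = 252 + 207621 = 207873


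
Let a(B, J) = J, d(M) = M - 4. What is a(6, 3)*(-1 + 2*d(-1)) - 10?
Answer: -43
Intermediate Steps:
d(M) = -4 + M
a(6, 3)*(-1 + 2*d(-1)) - 10 = 3*(-1 + 2*(-4 - 1)) - 10 = 3*(-1 + 2*(-5)) - 10 = 3*(-1 - 10) - 10 = 3*(-11) - 10 = -33 - 10 = -43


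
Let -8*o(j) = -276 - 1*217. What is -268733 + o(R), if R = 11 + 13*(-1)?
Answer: -2149371/8 ≈ -2.6867e+5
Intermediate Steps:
R = -2 (R = 11 - 13 = -2)
o(j) = 493/8 (o(j) = -(-276 - 1*217)/8 = -(-276 - 217)/8 = -1/8*(-493) = 493/8)
-268733 + o(R) = -268733 + 493/8 = -2149371/8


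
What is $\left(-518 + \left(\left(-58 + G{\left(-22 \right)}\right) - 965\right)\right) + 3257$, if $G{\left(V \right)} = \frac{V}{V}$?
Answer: $1717$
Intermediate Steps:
$G{\left(V \right)} = 1$
$\left(-518 + \left(\left(-58 + G{\left(-22 \right)}\right) - 965\right)\right) + 3257 = \left(-518 + \left(\left(-58 + 1\right) - 965\right)\right) + 3257 = \left(-518 - 1022\right) + 3257 = -1540 + 3257 = 1717$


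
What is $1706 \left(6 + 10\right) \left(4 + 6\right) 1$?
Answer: $272960$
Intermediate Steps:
$1706 \left(6 + 10\right) \left(4 + 6\right) 1 = 1706 \cdot 16 \cdot 10 \cdot 1 = 1706 \cdot 16 \cdot 10 = 1706 \cdot 160 = 272960$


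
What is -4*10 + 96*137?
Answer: 13112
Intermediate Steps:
-4*10 + 96*137 = -40 + 13152 = 13112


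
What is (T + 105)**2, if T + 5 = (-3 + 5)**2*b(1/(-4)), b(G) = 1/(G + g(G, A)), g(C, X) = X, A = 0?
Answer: 7056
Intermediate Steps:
b(G) = 1/G (b(G) = 1/(G + 0) = 1/G)
T = -21 (T = -5 + (-3 + 5)**2/((1/(-4))) = -5 + 2**2/((1*(-1/4))) = -5 + 4/(-1/4) = -5 + 4*(-4) = -5 - 16 = -21)
(T + 105)**2 = (-21 + 105)**2 = 84**2 = 7056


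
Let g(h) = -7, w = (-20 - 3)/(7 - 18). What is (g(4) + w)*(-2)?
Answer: 108/11 ≈ 9.8182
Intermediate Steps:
w = 23/11 (w = -23/(-11) = -23*(-1/11) = 23/11 ≈ 2.0909)
(g(4) + w)*(-2) = (-7 + 23/11)*(-2) = -54/11*(-2) = 108/11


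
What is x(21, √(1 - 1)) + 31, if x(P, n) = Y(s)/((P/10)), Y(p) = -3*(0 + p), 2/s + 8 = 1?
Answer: 1539/49 ≈ 31.408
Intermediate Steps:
s = -2/7 (s = 2/(-8 + 1) = 2/(-7) = 2*(-⅐) = -2/7 ≈ -0.28571)
Y(p) = -3*p
x(P, n) = 60/(7*P) (x(P, n) = (-3*(-2/7))/((P/10)) = 6/(7*((P*(⅒)))) = 6/(7*((P/10))) = 6*(10/P)/7 = 60/(7*P))
x(21, √(1 - 1)) + 31 = (60/7)/21 + 31 = (60/7)*(1/21) + 31 = 20/49 + 31 = 1539/49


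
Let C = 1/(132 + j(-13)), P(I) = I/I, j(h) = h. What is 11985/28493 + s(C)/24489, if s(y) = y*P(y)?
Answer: 34926607628/83034044163 ≈ 0.42063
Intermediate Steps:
P(I) = 1
C = 1/119 (C = 1/(132 - 13) = 1/119 ≈ 0.0084034)
s(y) = y (s(y) = y*1 = y)
11985/28493 + s(C)/24489 = 11985/28493 + (1/119)/24489 = 11985*(1/28493) + (1/119)*(1/24489) = 11985/28493 + 1/2914191 = 34926607628/83034044163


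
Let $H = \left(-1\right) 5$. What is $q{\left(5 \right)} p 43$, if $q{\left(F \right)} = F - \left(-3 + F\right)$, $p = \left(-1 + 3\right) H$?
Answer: $-1290$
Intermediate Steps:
$H = -5$
$p = -10$ ($p = \left(-1 + 3\right) \left(-5\right) = 2 \left(-5\right) = -10$)
$q{\left(F \right)} = 3$ ($q{\left(F \right)} = F - \left(-3 + F\right) = 3$)
$q{\left(5 \right)} p 43 = 3 \left(-10\right) 43 = \left(-30\right) 43 = -1290$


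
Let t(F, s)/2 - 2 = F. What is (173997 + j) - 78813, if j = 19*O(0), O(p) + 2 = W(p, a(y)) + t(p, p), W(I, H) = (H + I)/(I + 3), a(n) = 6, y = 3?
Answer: 95260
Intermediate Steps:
t(F, s) = 4 + 2*F
W(I, H) = (H + I)/(3 + I)
O(p) = 2 + 2*p + (6 + p)/(3 + p) (O(p) = -2 + ((6 + p)/(3 + p) + (4 + 2*p)) = -2 + (4 + 2*p + (6 + p)/(3 + p)) = 2 + 2*p + (6 + p)/(3 + p))
j = 76 (j = 19*((12 + 2*0² + 9*0)/(3 + 0)) = 19*((12 + 2*0 + 0)/3) = 19*((12 + 0 + 0)/3) = 19*((⅓)*12) = 19*4 = 76)
(173997 + j) - 78813 = (173997 + 76) - 78813 = 174073 - 78813 = 95260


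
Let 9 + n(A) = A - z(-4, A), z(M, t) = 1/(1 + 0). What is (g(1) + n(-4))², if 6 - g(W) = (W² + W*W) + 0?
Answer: 100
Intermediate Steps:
z(M, t) = 1 (z(M, t) = 1/1 = 1)
g(W) = 6 - 2*W² (g(W) = 6 - ((W² + W*W) + 0) = 6 - ((W² + W²) + 0) = 6 - (2*W² + 0) = 6 - 2*W²)
n(A) = -10 + A (n(A) = -9 + (A - 1*1) = -9 + (A - 1) = -9 + (-1 + A) = -10 + A)
(g(1) + n(-4))² = ((6 - 2*1²) + (-10 - 4))² = ((6 - 2*1) - 14)² = ((6 - 2) - 14)² = (4 - 14)² = (-10)² = 100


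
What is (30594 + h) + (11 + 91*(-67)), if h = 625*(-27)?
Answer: 7633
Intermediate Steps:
h = -16875
(30594 + h) + (11 + 91*(-67)) = (30594 - 16875) + (11 + 91*(-67)) = 13719 + (11 - 6097) = 13719 - 6086 = 7633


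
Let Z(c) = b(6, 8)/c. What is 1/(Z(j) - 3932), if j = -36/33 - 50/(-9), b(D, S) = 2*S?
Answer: -221/868180 ≈ -0.00025456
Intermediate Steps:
j = 442/99 (j = -36*1/33 - 50*(-⅑) = -12/11 + 50/9 = 442/99 ≈ 4.4646)
Z(c) = 16/c (Z(c) = (2*8)/c = 16/c)
1/(Z(j) - 3932) = 1/(16/(442/99) - 3932) = 1/(16*(99/442) - 3932) = 1/(792/221 - 3932) = 1/(-868180/221) = -221/868180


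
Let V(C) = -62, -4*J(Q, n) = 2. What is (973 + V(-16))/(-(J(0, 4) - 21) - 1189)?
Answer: -1822/2335 ≈ -0.78030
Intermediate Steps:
J(Q, n) = -½ (J(Q, n) = -¼*2 = -½)
(973 + V(-16))/(-(J(0, 4) - 21) - 1189) = (973 - 62)/(-(-½ - 21) - 1189) = 911/(-1*(-43/2) - 1189) = 911/(43/2 - 1189) = 911/(-2335/2) = 911*(-2/2335) = -1822/2335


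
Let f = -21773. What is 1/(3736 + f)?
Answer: -1/18037 ≈ -5.5442e-5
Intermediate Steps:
1/(3736 + f) = 1/(3736 - 21773) = 1/(-18037) = -1/18037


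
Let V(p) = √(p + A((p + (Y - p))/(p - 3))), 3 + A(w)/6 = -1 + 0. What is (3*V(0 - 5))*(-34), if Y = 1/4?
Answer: -102*I*√29 ≈ -549.29*I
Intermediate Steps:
Y = ¼ ≈ 0.25000
A(w) = -24 (A(w) = -18 + 6*(-1 + 0) = -18 + 6*(-1) = -18 - 6 = -24)
V(p) = √(-24 + p) (V(p) = √(p - 24) = √(-24 + p))
(3*V(0 - 5))*(-34) = (3*√(-24 + (0 - 5)))*(-34) = (3*√(-24 - 5))*(-34) = (3*√(-29))*(-34) = (3*(I*√29))*(-34) = (3*I*√29)*(-34) = -102*I*√29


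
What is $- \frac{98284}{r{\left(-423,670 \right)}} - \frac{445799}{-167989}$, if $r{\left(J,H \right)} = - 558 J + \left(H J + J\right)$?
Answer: $\frac{37819377277}{8029706211} \approx 4.7099$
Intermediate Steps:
$r{\left(J,H \right)} = - 557 J + H J$ ($r{\left(J,H \right)} = - 558 J + \left(J + H J\right) = - 557 J + H J$)
$- \frac{98284}{r{\left(-423,670 \right)}} - \frac{445799}{-167989} = - \frac{98284}{\left(-423\right) \left(-557 + 670\right)} - \frac{445799}{-167989} = - \frac{98284}{\left(-423\right) 113} - - \frac{445799}{167989} = - \frac{98284}{-47799} + \frac{445799}{167989} = \left(-98284\right) \left(- \frac{1}{47799}\right) + \frac{445799}{167989} = \frac{98284}{47799} + \frac{445799}{167989} = \frac{37819377277}{8029706211}$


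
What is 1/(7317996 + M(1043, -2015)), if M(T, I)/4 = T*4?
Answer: 1/7334684 ≈ 1.3634e-7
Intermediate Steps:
M(T, I) = 16*T (M(T, I) = 4*(T*4) = 4*(4*T) = 16*T)
1/(7317996 + M(1043, -2015)) = 1/(7317996 + 16*1043) = 1/(7317996 + 16688) = 1/7334684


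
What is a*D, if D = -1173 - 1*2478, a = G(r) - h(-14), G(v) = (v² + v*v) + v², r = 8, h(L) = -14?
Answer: -752106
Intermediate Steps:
G(v) = 3*v² (G(v) = (v² + v²) + v² = 2*v² + v² = 3*v²)
a = 206 (a = 3*8² - 1*(-14) = 3*64 + 14 = 192 + 14 = 206)
D = -3651 (D = -1173 - 2478 = -3651)
a*D = 206*(-3651) = -752106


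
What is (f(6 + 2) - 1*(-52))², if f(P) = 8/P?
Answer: 2809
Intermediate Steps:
(f(6 + 2) - 1*(-52))² = (8/(6 + 2) - 1*(-52))² = (8/8 + 52)² = (8*(⅛) + 52)² = (1 + 52)² = 53² = 2809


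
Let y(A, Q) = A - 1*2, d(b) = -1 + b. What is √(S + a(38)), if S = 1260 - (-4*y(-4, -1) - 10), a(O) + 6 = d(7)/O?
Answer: √447697/19 ≈ 35.216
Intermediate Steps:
y(A, Q) = -2 + A (y(A, Q) = A - 2 = -2 + A)
a(O) = -6 + 6/O (a(O) = -6 + (-1 + 7)/O = -6 + 6/O)
S = 1246 (S = 1260 - (-4*(-2 - 4) - 10) = 1260 - (-4*(-6) - 10) = 1260 - (24 - 10) = 1260 - 1*14 = 1260 - 14 = 1246)
√(S + a(38)) = √(1246 + (-6 + 6/38)) = √(1246 + (-6 + 6*(1/38))) = √(1246 + (-6 + 3/19)) = √(1246 - 111/19) = √(23563/19) = √447697/19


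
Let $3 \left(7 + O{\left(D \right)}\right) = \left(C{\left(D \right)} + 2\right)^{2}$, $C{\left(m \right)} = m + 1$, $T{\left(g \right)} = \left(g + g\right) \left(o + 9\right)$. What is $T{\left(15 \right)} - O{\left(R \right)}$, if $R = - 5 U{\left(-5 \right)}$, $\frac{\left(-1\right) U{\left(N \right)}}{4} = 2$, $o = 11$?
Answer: $- \frac{28}{3} \approx -9.3333$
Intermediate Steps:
$U{\left(N \right)} = -8$ ($U{\left(N \right)} = \left(-4\right) 2 = -8$)
$T{\left(g \right)} = 40 g$ ($T{\left(g \right)} = \left(g + g\right) \left(11 + 9\right) = 2 g 20 = 40 g$)
$C{\left(m \right)} = 1 + m$
$R = 40$ ($R = \left(-5\right) \left(-8\right) = 40$)
$O{\left(D \right)} = -7 + \frac{\left(3 + D\right)^{2}}{3}$ ($O{\left(D \right)} = -7 + \frac{\left(\left(1 + D\right) + 2\right)^{2}}{3} = -7 + \frac{\left(3 + D\right)^{2}}{3}$)
$T{\left(15 \right)} - O{\left(R \right)} = 40 \cdot 15 - \left(-7 + \frac{\left(3 + 40\right)^{2}}{3}\right) = 600 - \left(-7 + \frac{43^{2}}{3}\right) = 600 - \left(-7 + \frac{1}{3} \cdot 1849\right) = 600 - \left(-7 + \frac{1849}{3}\right) = 600 - \frac{1828}{3} = - \frac{28}{3}$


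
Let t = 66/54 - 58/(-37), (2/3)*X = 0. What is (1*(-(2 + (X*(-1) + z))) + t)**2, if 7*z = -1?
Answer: 4726276/5433561 ≈ 0.86983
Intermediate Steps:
X = 0 (X = (3/2)*0 = 0)
z = -1/7 (z = (1/7)*(-1) = -1/7 ≈ -0.14286)
t = 929/333 (t = 66*(1/54) - 58*(-1/37) = 11/9 + 58/37 = 929/333 ≈ 2.7898)
(1*(-(2 + (X*(-1) + z))) + t)**2 = (1*(-(2 + (0*(-1) - 1/7))) + 929/333)**2 = (1*(-(2 + (0 - 1/7))) + 929/333)**2 = (1*(-(2 - 1/7)) + 929/333)**2 = (1*(-1*13/7) + 929/333)**2 = (1*(-13/7) + 929/333)**2 = (-13/7 + 929/333)**2 = (2174/2331)**2 = 4726276/5433561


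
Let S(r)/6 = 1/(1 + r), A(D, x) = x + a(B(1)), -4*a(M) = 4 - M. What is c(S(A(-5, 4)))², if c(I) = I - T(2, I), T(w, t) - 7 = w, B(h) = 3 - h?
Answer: 529/9 ≈ 58.778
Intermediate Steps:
T(w, t) = 7 + w
a(M) = -1 + M/4 (a(M) = -(4 - M)/4 = -1 + M/4)
A(D, x) = -½ + x (A(D, x) = x + (-1 + (3 - 1*1)/4) = x + (-1 + (3 - 1)/4) = x + (-1 + (¼)*2) = x + (-1 + ½) = x - ½ = -½ + x)
S(r) = 6/(1 + r)
c(I) = -9 + I (c(I) = I - (7 + 2) = I - 1*9 = I - 9 = -9 + I)
c(S(A(-5, 4)))² = (-9 + 6/(1 + (-½ + 4)))² = (-9 + 6/(1 + 7/2))² = (-9 + 6/(9/2))² = (-9 + 6*(2/9))² = (-9 + 4/3)² = (-23/3)² = 529/9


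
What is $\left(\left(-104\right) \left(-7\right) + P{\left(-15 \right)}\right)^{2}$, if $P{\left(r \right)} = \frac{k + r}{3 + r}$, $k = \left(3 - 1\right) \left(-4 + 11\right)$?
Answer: $\frac{76335169}{144} \approx 5.3011 \cdot 10^{5}$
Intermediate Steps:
$k = 14$ ($k = 2 \cdot 7 = 14$)
$P{\left(r \right)} = \frac{14 + r}{3 + r}$
$\left(\left(-104\right) \left(-7\right) + P{\left(-15 \right)}\right)^{2} = \left(\left(-104\right) \left(-7\right) + \frac{14 - 15}{3 - 15}\right)^{2} = \left(728 + \frac{1}{-12} \left(-1\right)\right)^{2} = \left(728 - - \frac{1}{12}\right)^{2} = \left(728 + \frac{1}{12}\right)^{2} = \left(\frac{8737}{12}\right)^{2} = \frac{76335169}{144}$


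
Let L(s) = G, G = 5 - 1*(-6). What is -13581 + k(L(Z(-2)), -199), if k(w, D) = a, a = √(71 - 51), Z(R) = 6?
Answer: -13581 + 2*√5 ≈ -13577.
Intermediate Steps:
G = 11 (G = 5 + 6 = 11)
L(s) = 11
a = 2*√5 (a = √20 = 2*√5 ≈ 4.4721)
k(w, D) = 2*√5
-13581 + k(L(Z(-2)), -199) = -13581 + 2*√5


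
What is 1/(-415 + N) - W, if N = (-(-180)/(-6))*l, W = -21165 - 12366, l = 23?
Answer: 37051754/1105 ≈ 33531.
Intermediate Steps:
W = -33531
N = -690 (N = -(-180)/(-6)*23 = -(-180)*(-1)/6*23 = -20*3/2*23 = -30*23 = -690)
1/(-415 + N) - W = 1/(-415 - 690) - 1*(-33531) = 1/(-1105) + 33531 = -1/1105 + 33531 = 37051754/1105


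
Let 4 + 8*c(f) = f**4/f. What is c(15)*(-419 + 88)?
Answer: -1115801/8 ≈ -1.3948e+5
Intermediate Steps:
c(f) = -1/2 + f**3/8 (c(f) = -1/2 + (f**4/f)/8 = -1/2 + f**3/8)
c(15)*(-419 + 88) = (-1/2 + (1/8)*15**3)*(-419 + 88) = (-1/2 + (1/8)*3375)*(-331) = (-1/2 + 3375/8)*(-331) = (3371/8)*(-331) = -1115801/8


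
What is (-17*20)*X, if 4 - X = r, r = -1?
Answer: -1700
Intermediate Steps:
X = 5 (X = 4 - 1*(-1) = 4 + 1 = 5)
(-17*20)*X = -17*20*5 = -340*5 = -1700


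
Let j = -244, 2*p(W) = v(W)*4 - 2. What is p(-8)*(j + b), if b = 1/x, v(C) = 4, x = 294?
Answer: -71735/42 ≈ -1708.0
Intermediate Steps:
b = 1/294 ≈ 0.0034014
p(W) = 7 (p(W) = (4*4 - 2)/2 = (16 - 2)/2 = (1/2)*14 = 7)
p(-8)*(j + b) = 7*(-244 + 1/294) = 7*(-71735/294) = -71735/42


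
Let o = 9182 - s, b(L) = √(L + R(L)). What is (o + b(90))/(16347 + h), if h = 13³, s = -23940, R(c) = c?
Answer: 16561/9272 + 3*√5/9272 ≈ 1.7869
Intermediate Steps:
h = 2197
b(L) = √2*√L (b(L) = √(L + L) = √(2*L) = √2*√L)
o = 33122 (o = 9182 - 1*(-23940) = 9182 + 23940 = 33122)
(o + b(90))/(16347 + h) = (33122 + √2*√90)/(16347 + 2197) = (33122 + √2*(3*√10))/18544 = (33122 + 6*√5)*(1/18544) = 16561/9272 + 3*√5/9272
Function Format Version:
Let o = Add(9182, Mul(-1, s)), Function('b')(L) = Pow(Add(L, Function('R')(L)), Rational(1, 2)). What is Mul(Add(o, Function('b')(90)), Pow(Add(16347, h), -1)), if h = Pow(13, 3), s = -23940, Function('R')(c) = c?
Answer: Add(Rational(16561, 9272), Mul(Rational(3, 9272), Pow(5, Rational(1, 2)))) ≈ 1.7869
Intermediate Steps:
h = 2197
Function('b')(L) = Mul(Pow(2, Rational(1, 2)), Pow(L, Rational(1, 2))) (Function('b')(L) = Pow(Add(L, L), Rational(1, 2)) = Pow(Mul(2, L), Rational(1, 2)) = Mul(Pow(2, Rational(1, 2)), Pow(L, Rational(1, 2))))
o = 33122 (o = Add(9182, Mul(-1, -23940)) = Add(9182, 23940) = 33122)
Mul(Add(o, Function('b')(90)), Pow(Add(16347, h), -1)) = Mul(Add(33122, Mul(Pow(2, Rational(1, 2)), Pow(90, Rational(1, 2)))), Pow(Add(16347, 2197), -1)) = Mul(Add(33122, Mul(Pow(2, Rational(1, 2)), Mul(3, Pow(10, Rational(1, 2))))), Pow(18544, -1)) = Mul(Add(33122, Mul(6, Pow(5, Rational(1, 2)))), Rational(1, 18544)) = Add(Rational(16561, 9272), Mul(Rational(3, 9272), Pow(5, Rational(1, 2))))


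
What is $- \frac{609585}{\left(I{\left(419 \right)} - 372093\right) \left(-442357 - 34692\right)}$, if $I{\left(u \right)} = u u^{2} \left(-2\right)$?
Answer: $- \frac{609585}{70361011765339} \approx -8.6637 \cdot 10^{-9}$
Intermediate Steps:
$I{\left(u \right)} = - 2 u^{3}$ ($I{\left(u \right)} = u^{3} \left(-2\right) = - 2 u^{3}$)
$- \frac{609585}{\left(I{\left(419 \right)} - 372093\right) \left(-442357 - 34692\right)} = - \frac{609585}{\left(- 2 \cdot 419^{3} - 372093\right) \left(-442357 - 34692\right)} = - \frac{609585}{\left(\left(-2\right) 73560059 - 372093\right) \left(-442357 - 34692\right)} = - \frac{609585}{\left(-147120118 - 372093\right) \left(-477049\right)} = - \frac{609585}{\left(-147492211\right) \left(-477049\right)} = - \frac{609585}{70361011765339}$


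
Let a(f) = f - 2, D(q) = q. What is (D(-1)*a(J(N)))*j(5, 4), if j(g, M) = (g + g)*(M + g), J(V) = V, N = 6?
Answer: -360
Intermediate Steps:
a(f) = -2 + f
j(g, M) = 2*g*(M + g) (j(g, M) = (2*g)*(M + g) = 2*g*(M + g))
(D(-1)*a(J(N)))*j(5, 4) = (-(-2 + 6))*(2*5*(4 + 5)) = (-1*4)*(2*5*9) = -4*90 = -360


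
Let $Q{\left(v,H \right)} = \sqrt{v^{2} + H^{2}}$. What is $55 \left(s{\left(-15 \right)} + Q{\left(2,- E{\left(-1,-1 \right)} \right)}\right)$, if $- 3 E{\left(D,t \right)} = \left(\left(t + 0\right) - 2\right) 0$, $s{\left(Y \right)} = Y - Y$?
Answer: $110$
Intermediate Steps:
$s{\left(Y \right)} = 0$
$E{\left(D,t \right)} = 0$ ($E{\left(D,t \right)} = - \frac{\left(\left(t + 0\right) - 2\right) 0}{3} = - \frac{\left(t - 2\right) 0}{3} = - \frac{\left(-2 + t\right) 0}{3} = \left(- \frac{1}{3}\right) 0 = 0$)
$Q{\left(v,H \right)} = \sqrt{H^{2} + v^{2}}$
$55 \left(s{\left(-15 \right)} + Q{\left(2,- E{\left(-1,-1 \right)} \right)}\right) = 55 \left(0 + \sqrt{\left(\left(-1\right) 0\right)^{2} + 2^{2}}\right) = 55 \left(0 + \sqrt{0^{2} + 4}\right) = 55 \left(0 + \sqrt{0 + 4}\right) = 55 \left(0 + \sqrt{4}\right) = 55 \left(0 + 2\right) = 55 \cdot 2 = 110$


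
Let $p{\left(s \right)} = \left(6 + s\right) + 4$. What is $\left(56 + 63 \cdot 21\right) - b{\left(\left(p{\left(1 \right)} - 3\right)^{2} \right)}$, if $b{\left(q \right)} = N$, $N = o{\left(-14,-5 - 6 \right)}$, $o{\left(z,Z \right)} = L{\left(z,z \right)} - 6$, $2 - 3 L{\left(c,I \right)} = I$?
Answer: $\frac{4139}{3} \approx 1379.7$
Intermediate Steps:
$L{\left(c,I \right)} = \frac{2}{3} - \frac{I}{3}$
$p{\left(s \right)} = 10 + s$
$o{\left(z,Z \right)} = - \frac{16}{3} - \frac{z}{3}$ ($o{\left(z,Z \right)} = \left(\frac{2}{3} - \frac{z}{3}\right) - 6 = - \frac{16}{3} - \frac{z}{3}$)
$N = - \frac{2}{3}$ ($N = - \frac{16}{3} - - \frac{14}{3} = - \frac{16}{3} + \frac{14}{3} = - \frac{2}{3} \approx -0.66667$)
$b{\left(q \right)} = - \frac{2}{3}$
$\left(56 + 63 \cdot 21\right) - b{\left(\left(p{\left(1 \right)} - 3\right)^{2} \right)} = \left(56 + 63 \cdot 21\right) - - \frac{2}{3} = \left(56 + 1323\right) + \frac{2}{3} = 1379 + \frac{2}{3} = \frac{4139}{3}$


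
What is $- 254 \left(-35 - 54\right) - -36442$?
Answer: $59048$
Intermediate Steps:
$- 254 \left(-35 - 54\right) - -36442 = - 254 \left(-89\right) + 36442 = \left(-1\right) \left(-22606\right) + 36442 = 22606 + 36442 = 59048$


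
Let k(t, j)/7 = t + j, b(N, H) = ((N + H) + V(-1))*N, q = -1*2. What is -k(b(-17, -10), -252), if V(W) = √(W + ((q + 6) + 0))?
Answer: -1449 + 119*√3 ≈ -1242.9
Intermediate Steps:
q = -2
V(W) = √(4 + W) (V(W) = √(W + ((-2 + 6) + 0)) = √(W + (4 + 0)) = √(W + 4) = √(4 + W))
b(N, H) = N*(H + N + √3) (b(N, H) = ((N + H) + √(4 - 1))*N = ((H + N) + √3)*N = (H + N + √3)*N = N*(H + N + √3))
k(t, j) = 7*j + 7*t (k(t, j) = 7*(t + j) = 7*(j + t) = 7*j + 7*t)
-k(b(-17, -10), -252) = -(7*(-252) + 7*(-17*(-10 - 17 + √3))) = -(-1764 + 7*(-17*(-27 + √3))) = -(-1764 + 7*(459 - 17*√3)) = -(-1764 + (3213 - 119*√3)) = -(1449 - 119*√3) = -1449 + 119*√3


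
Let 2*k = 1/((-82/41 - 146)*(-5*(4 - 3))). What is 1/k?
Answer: 1480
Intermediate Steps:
k = 1/1480 (k = 1/(2*(((-82/41 - 146)*(-5*(4 - 3))))) = 1/(2*(((-82*1/41 - 146)*(-5*1)))) = 1/(2*(((-2 - 146)*(-5)))) = 1/(2*((-148*(-5)))) = (½)/740 = (½)*(1/740) = 1/1480 ≈ 0.00067568)
1/k = 1/(1/1480) = 1480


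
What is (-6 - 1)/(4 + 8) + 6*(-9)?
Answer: -655/12 ≈ -54.583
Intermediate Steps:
(-6 - 1)/(4 + 8) + 6*(-9) = -7/12 - 54 = -655/12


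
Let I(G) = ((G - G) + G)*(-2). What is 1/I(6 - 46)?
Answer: 1/80 ≈ 0.012500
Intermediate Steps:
I(G) = -2*G (I(G) = (0 + G)*(-2) = G*(-2) = -2*G)
1/I(6 - 46) = 1/(-2*(6 - 46)) = 1/(-2*(-40)) = 1/80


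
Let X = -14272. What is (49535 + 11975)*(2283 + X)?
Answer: -737443390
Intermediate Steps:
(49535 + 11975)*(2283 + X) = (49535 + 11975)*(2283 - 14272) = 61510*(-11989) = -737443390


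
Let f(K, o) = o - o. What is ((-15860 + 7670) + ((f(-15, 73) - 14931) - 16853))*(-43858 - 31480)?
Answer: 3011561212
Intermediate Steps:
f(K, o) = 0
((-15860 + 7670) + ((f(-15, 73) - 14931) - 16853))*(-43858 - 31480) = ((-15860 + 7670) + ((0 - 14931) - 16853))*(-43858 - 31480) = (-8190 + (-14931 - 16853))*(-75338) = (-8190 - 31784)*(-75338) = -39974*(-75338) = 3011561212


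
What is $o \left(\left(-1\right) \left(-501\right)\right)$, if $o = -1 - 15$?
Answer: $-8016$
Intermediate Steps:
$o = -16$ ($o = -1 - 15 = -16$)
$o \left(\left(-1\right) \left(-501\right)\right) = - 16 \left(\left(-1\right) \left(-501\right)\right) = \left(-16\right) 501 = -8016$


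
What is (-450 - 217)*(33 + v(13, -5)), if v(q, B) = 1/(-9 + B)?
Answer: -307487/14 ≈ -21963.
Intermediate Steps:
(-450 - 217)*(33 + v(13, -5)) = (-450 - 217)*(33 + 1/(-9 - 5)) = -667*(33 + 1/(-14)) = -667*(33 - 1/14) = -667*461/14 = -307487/14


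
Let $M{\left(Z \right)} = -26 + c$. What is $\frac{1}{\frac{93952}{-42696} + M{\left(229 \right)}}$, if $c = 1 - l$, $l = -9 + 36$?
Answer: $- \frac{5337}{289268} \approx -0.01845$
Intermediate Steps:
$l = 27$
$c = -26$ ($c = 1 - 27 = -26$)
$M{\left(Z \right)} = -52$ ($M{\left(Z \right)} = -26 - 26 = -52$)
$\frac{1}{\frac{93952}{-42696} + M{\left(229 \right)}} = \frac{1}{\frac{93952}{-42696} - 52} = \frac{1}{93952 \left(- \frac{1}{42696}\right) - 52} = \frac{1}{- \frac{11744}{5337} - 52} = \frac{1}{- \frac{289268}{5337}} = - \frac{5337}{289268}$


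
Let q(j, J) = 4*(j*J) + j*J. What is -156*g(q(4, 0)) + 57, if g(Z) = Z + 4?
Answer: -567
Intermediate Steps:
q(j, J) = 5*J*j (q(j, J) = 4*(J*j) + J*j = 4*J*j + J*j = 5*J*j)
g(Z) = 4 + Z
-156*g(q(4, 0)) + 57 = -156*(4 + 5*0*4) + 57 = -156*(4 + 0) + 57 = -156*4 + 57 = -624 + 57 = -567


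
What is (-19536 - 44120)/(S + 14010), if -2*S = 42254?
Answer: 63656/7117 ≈ 8.9442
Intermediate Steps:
S = -21127 (S = -½*42254 = -21127)
(-19536 - 44120)/(S + 14010) = (-19536 - 44120)/(-21127 + 14010) = -63656/(-7117) = -63656*(-1/7117) = 63656/7117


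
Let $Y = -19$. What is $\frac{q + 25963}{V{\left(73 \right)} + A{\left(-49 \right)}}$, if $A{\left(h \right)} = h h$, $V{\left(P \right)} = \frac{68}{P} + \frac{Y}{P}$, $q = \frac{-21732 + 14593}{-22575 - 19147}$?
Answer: $\frac{79076186025}{7314784484} \approx 10.81$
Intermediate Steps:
$q = \frac{7139}{41722}$ ($q = - \frac{7139}{-41722} = \left(-7139\right) \left(- \frac{1}{41722}\right) = \frac{7139}{41722} \approx 0.17111$)
$V{\left(P \right)} = \frac{49}{P}$ ($V{\left(P \right)} = \frac{68}{P} - \frac{19}{P} = \frac{49}{P}$)
$A{\left(h \right)} = h^{2}$
$\frac{q + 25963}{V{\left(73 \right)} + A{\left(-49 \right)}} = \frac{\frac{7139}{41722} + 25963}{\frac{49}{73} + \left(-49\right)^{2}} = \frac{1083235425}{41722 \left(49 \cdot \frac{1}{73} + 2401\right)} = \frac{1083235425}{41722 \left(\frac{49}{73} + 2401\right)} = \frac{1083235425}{41722 \cdot \frac{175322}{73}} = \frac{1083235425}{41722} \cdot \frac{73}{175322} = \frac{79076186025}{7314784484}$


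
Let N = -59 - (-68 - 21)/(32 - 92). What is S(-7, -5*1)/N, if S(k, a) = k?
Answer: 420/3629 ≈ 0.11573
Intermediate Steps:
N = -3629/60 (N = -59 - (-89)/(-60) = -59 - (-89)*(-1)/60 = -59 - 1*89/60 = -59 - 89/60 = -3629/60 ≈ -60.483)
S(-7, -5*1)/N = -7/(-3629/60) = -60/3629*(-7) = 420/3629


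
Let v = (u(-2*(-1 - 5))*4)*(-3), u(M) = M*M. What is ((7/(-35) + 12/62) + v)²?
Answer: 71738801281/24025 ≈ 2.9860e+6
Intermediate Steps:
u(M) = M²
v = -1728 (v = ((-2*(-1 - 5))²*4)*(-3) = ((-2*(-6))²*4)*(-3) = (12²*4)*(-3) = (144*4)*(-3) = 576*(-3) = -1728)
((7/(-35) + 12/62) + v)² = ((7/(-35) + 12/62) - 1728)² = ((7*(-1/35) + 12*(1/62)) - 1728)² = ((-⅕ + 6/31) - 1728)² = (-1/155 - 1728)² = (-267841/155)² = 71738801281/24025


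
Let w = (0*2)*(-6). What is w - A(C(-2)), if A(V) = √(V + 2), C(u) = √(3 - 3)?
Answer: -√2 ≈ -1.4142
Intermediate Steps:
C(u) = 0 (C(u) = √0 = 0)
w = 0 (w = 0*(-6) = 0)
A(V) = √(2 + V)
w - A(C(-2)) = 0 - √(2 + 0) = 0 - √2 = -√2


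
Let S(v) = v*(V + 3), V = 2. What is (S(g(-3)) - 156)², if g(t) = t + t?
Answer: 34596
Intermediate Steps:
g(t) = 2*t
S(v) = 5*v (S(v) = v*(2 + 3) = v*5 = 5*v)
(S(g(-3)) - 156)² = (5*(2*(-3)) - 156)² = (5*(-6) - 156)² = (-30 - 156)² = (-186)² = 34596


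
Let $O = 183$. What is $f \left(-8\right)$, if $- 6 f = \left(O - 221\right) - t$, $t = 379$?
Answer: $-556$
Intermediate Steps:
$f = \frac{139}{2}$ ($f = - \frac{\left(183 - 221\right) - 379}{6} = - \frac{-38 - 379}{6} = \left(- \frac{1}{6}\right) \left(-417\right) = \frac{139}{2} \approx 69.5$)
$f \left(-8\right) = \frac{139}{2} \left(-8\right) = -556$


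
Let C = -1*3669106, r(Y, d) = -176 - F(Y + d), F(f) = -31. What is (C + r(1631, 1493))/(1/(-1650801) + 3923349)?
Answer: -6057203220051/6476668452548 ≈ -0.93523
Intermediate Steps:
r(Y, d) = -145 (r(Y, d) = -176 - 1*(-31) = -176 + 31 = -145)
C = -3669106
(C + r(1631, 1493))/(1/(-1650801) + 3923349) = (-3669106 - 145)/(1/(-1650801) + 3923349) = -3669251/(-1/1650801 + 3923349) = -3669251/6476668452548/1650801 = -3669251*1650801/6476668452548 = -6057203220051/6476668452548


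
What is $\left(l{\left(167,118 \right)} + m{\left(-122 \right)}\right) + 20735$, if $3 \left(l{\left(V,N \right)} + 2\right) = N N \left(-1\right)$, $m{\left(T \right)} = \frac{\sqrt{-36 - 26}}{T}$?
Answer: $\frac{48275}{3} - \frac{i \sqrt{62}}{122} \approx 16092.0 - 0.064541 i$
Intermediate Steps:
$m{\left(T \right)} = \frac{i \sqrt{62}}{T}$ ($m{\left(T \right)} = \frac{\sqrt{-62}}{T} = \frac{i \sqrt{62}}{T}$)
$l{\left(V,N \right)} = -2 - \frac{N^{2}}{3}$ ($l{\left(V,N \right)} = -2 + \frac{N N \left(-1\right)}{3} = -2 + \frac{N^{2} \left(-1\right)}{3} = -2 + \frac{\left(-1\right) N^{2}}{3} = -2 - \frac{N^{2}}{3}$)
$\left(l{\left(167,118 \right)} + m{\left(-122 \right)}\right) + 20735 = \left(\left(-2 - \frac{118^{2}}{3}\right) + \frac{i \sqrt{62}}{-122}\right) + 20735 = \left(\left(-2 - \frac{13924}{3}\right) + i \sqrt{62} \left(- \frac{1}{122}\right)\right) + 20735 = \left(\left(-2 - \frac{13924}{3}\right) - \frac{i \sqrt{62}}{122}\right) + 20735 = \left(- \frac{13930}{3} - \frac{i \sqrt{62}}{122}\right) + 20735 = \frac{48275}{3} - \frac{i \sqrt{62}}{122}$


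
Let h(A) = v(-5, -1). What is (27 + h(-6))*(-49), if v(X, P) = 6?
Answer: -1617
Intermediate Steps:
h(A) = 6
(27 + h(-6))*(-49) = (27 + 6)*(-49) = 33*(-49) = -1617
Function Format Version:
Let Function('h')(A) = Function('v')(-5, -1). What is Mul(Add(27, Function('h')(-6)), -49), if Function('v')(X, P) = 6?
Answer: -1617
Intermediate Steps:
Function('h')(A) = 6
Mul(Add(27, Function('h')(-6)), -49) = Mul(Add(27, 6), -49) = Mul(33, -49) = -1617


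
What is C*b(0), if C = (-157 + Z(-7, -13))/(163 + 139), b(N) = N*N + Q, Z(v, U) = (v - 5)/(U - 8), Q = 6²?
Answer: -19710/1057 ≈ -18.647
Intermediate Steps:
Q = 36
Z(v, U) = (-5 + v)/(-8 + U)
b(N) = 36 + N² (b(N) = N*N + 36 = N² + 36 = 36 + N²)
C = -1095/2114 (C = (-157 + (-5 - 7)/(-8 - 13))/(163 + 139) = (-157 - 12/(-21))/302 = (-157 - 1/21*(-12))*(1/302) = (-157 + 4/7)*(1/302) = -1095/7*1/302 = -1095/2114 ≈ -0.51798)
C*b(0) = -1095*(36 + 0²)/2114 = -1095*(36 + 0)/2114 = -1095/2114*36 = -19710/1057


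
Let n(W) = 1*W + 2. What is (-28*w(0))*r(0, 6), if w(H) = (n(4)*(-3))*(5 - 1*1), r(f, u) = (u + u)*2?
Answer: 48384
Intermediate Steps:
r(f, u) = 4*u (r(f, u) = (2*u)*2 = 4*u)
n(W) = 2 + W (n(W) = W + 2 = 2 + W)
w(H) = -72 (w(H) = ((2 + 4)*(-3))*(5 - 1*1) = (6*(-3))*(5 - 1) = -18*4 = -72)
(-28*w(0))*r(0, 6) = (-28*(-72))*(4*6) = 2016*24 = 48384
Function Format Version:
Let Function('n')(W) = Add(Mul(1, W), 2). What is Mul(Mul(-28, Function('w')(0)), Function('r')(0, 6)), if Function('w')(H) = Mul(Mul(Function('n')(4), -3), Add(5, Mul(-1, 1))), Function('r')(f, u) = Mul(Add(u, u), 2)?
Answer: 48384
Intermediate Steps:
Function('r')(f, u) = Mul(4, u) (Function('r')(f, u) = Mul(Mul(2, u), 2) = Mul(4, u))
Function('n')(W) = Add(2, W) (Function('n')(W) = Add(W, 2) = Add(2, W))
Function('w')(H) = -72 (Function('w')(H) = Mul(Mul(Add(2, 4), -3), Add(5, Mul(-1, 1))) = Mul(Mul(6, -3), Add(5, -1)) = Mul(-18, 4) = -72)
Mul(Mul(-28, Function('w')(0)), Function('r')(0, 6)) = Mul(Mul(-28, -72), Mul(4, 6)) = Mul(2016, 24) = 48384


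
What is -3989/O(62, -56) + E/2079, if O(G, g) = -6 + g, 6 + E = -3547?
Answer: 733895/11718 ≈ 62.630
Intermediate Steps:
E = -3553 (E = -6 - 3547 = -3553)
-3989/O(62, -56) + E/2079 = -3989/(-6 - 56) - 3553/2079 = -3989/(-62) - 3553*1/2079 = -3989*(-1/62) - 323/189 = 3989/62 - 323/189 = 733895/11718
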